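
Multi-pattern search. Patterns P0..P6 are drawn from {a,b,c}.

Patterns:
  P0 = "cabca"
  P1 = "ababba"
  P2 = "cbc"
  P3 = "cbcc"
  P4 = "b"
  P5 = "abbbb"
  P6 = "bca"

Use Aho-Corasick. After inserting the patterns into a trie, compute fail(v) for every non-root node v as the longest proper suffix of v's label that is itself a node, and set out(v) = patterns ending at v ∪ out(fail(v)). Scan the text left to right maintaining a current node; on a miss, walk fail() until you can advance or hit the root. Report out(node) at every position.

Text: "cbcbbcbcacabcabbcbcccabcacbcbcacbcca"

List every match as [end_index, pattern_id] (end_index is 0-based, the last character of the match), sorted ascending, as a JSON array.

Build automaton:
Trie (insert patterns):
  n0 'ε': a→6 b→15 c→1
  n1 'c': a→2 b→12
  n2 'ca': b→3
  n3 'cab': c→4
  n4 'cabc': a→5
  n5 'cabca': ·  ←P0
  n6 'a': b→7
  n7 'ab': a→8 b→16
  n8 'aba': b→9
  n9 'abab': b→10
  n10 'ababb': a→11
  n11 'ababba': ·  ←P1
  n12 'cb': c→13
  n13 'cbc': c→14  ←P2
  n14 'cbcc': ·  ←P3
  n15 'b': c→19  ←P4
  n16 'abb': b→17
  n17 'abbb': b→18
  n18 'abbbb': ·  ←P5
  n19 'bc': a→20
  n20 'bca': ·  ←P6

BFS fail/out derivation:
  n1('c'): parent n0 fail=0; on 'c' 0 → fail=0;  out ∅∪∅=∅
  n6('a'): parent n0 fail=0; on 'a' 0 → fail=0;  out ∅∪∅=∅
  n15('b'): parent n0 fail=0; on 'b' 0 → fail=0;  out {4}∪∅={4}
  n2('ca'): parent n1 fail=0; on 'a' 0 → fail=6;  out ∅∪∅=∅
  n7('ab'): parent n6 fail=0; on 'b' 0 → fail=15;  out ∅∪{4}={4}
  n12('cb'): parent n1 fail=0; on 'b' 0 → fail=15;  out ∅∪{4}={4}
  n19('bc'): parent n15 fail=0; on 'c' 0 → fail=1;  out ∅∪∅=∅
  n3('cab'): parent n2 fail=6; on 'b' 6 → fail=7;  out ∅∪{4}={4}
  n8('aba'): parent n7 fail=15; on 'a' 15→0 → fail=6;  out ∅∪∅=∅
  n13('cbc'): parent n12 fail=15; on 'c' 15 → fail=19;  out {2}∪∅={2}
  n16('abb'): parent n7 fail=15; on 'b' 15→0 → fail=15;  out ∅∪{4}={4}
  n20('bca'): parent n19 fail=1; on 'a' 1 → fail=2;  out {6}∪∅={6}
  n4('cabc'): parent n3 fail=7; on 'c' 7→15 → fail=19;  out ∅∪∅=∅
  n9('abab'): parent n8 fail=6; on 'b' 6 → fail=7;  out ∅∪{4}={4}
  n14('cbcc'): parent n13 fail=19; on 'c' 19→1→0 → fail=1;  out {3}∪∅={3}
  n17('abbb'): parent n16 fail=15; on 'b' 15→0 → fail=15;  out ∅∪{4}={4}
  n5('cabca'): parent n4 fail=19; on 'a' 19 → fail=20;  out {0}∪{6}={0,6}
  n10('ababb'): parent n9 fail=7; on 'b' 7 → fail=16;  out ∅∪{4}={4}
  n18('abbbb'): parent n17 fail=15; on 'b' 15→0 → fail=15;  out {5}∪{4}={4,5}
  n11('ababba'): parent n10 fail=16; on 'a' 16→15→0 → fail=6;  out {1}∪∅={1}

Scan:
i=0 'c': node 0→1
i=1 'b': node 1→12  emit P4@[1:1]
i=2 'c': node 12→13  emit P2@[0:2]
i=3 'b': node 13→12 ·f  emit P4@[3:3]
i=4 'b': node 12→15 ·f  emit P4@[4:4]
i=5 'c': node 15→19
i=6 'b': node 19→12 ·f  emit P4@[6:6]
i=7 'c': node 12→13  emit P2@[5:7]
i=8 'a': node 13→20 ·f  emit P6@[6:8]
i=9 'c': node 20→1 ·f
i=10 'a': node 1→2
i=11 'b': node 2→3  emit P4@[11:11]
i=12 'c': node 3→4
i=13 'a': node 4→5  emit P0@[9:13],P6@[11:13]
i=14 'b': node 5→3 ·f  emit P4@[14:14]
i=15 'b': node 3→16 ·f  emit P4@[15:15]
i=16 'c': node 16→19 ·f
i=17 'b': node 19→12 ·f  emit P4@[17:17]
i=18 'c': node 12→13  emit P2@[16:18]
i=19 'c': node 13→14  emit P3@[16:19]
i=20 'c': node 14→1 ·f
i=21 'a': node 1→2
i=22 'b': node 2→3  emit P4@[22:22]
i=23 'c': node 3→4
i=24 'a': node 4→5  emit P0@[20:24],P6@[22:24]
i=25 'c': node 5→1 ·f
i=26 'b': node 1→12  emit P4@[26:26]
i=27 'c': node 12→13  emit P2@[25:27]
i=28 'b': node 13→12 ·f  emit P4@[28:28]
i=29 'c': node 12→13  emit P2@[27:29]
i=30 'a': node 13→20 ·f  emit P6@[28:30]
i=31 'c': node 20→1 ·f
i=32 'b': node 1→12  emit P4@[32:32]
i=33 'c': node 12→13  emit P2@[31:33]
i=34 'c': node 13→14  emit P3@[31:34]
i=35 'a': node 14→2 ·f

Result: [[1,4],[2,2],[3,4],[4,4],[6,4],[7,2],[8,6],[11,4],[13,0],[13,6],[14,4],[15,4],[17,4],[18,2],[19,3],[22,4],[24,0],[24,6],[26,4],[27,2],[28,4],[29,2],[30,6],[32,4],[33,2],[34,3]]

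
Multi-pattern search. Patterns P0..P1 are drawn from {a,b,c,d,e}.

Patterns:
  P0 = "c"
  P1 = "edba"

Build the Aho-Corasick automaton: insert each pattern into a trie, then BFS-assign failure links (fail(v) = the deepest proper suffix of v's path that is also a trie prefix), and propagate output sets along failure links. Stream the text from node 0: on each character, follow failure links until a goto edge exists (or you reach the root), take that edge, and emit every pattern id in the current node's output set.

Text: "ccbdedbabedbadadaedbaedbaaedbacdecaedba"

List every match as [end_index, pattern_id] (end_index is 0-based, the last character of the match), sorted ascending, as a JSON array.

Build automaton:
Trie (insert patterns):
  0='ε' goto c→1 e→2
  1='c' goto ·  ←P0
  2='e' goto d→3
  3='ed' goto b→4
  4='edb' goto a→5
  5='edba' goto ·  ←P1

BFS fail/out derivation:
  n1('c'): parent n0 fail=0; on 'c' 0 → fail=0;  out {0}∪∅={0}
  n2('e'): parent n0 fail=0; on 'e' 0 → fail=0;  out ∅∪∅=∅
  n3('ed'): parent n2 fail=0; on 'd' 0 → fail=0;  out ∅∪∅=∅
  n4('edb'): parent n3 fail=0; on 'b' 0 → fail=0;  out ∅∪∅=∅
  n5('edba'): parent n4 fail=0; on 'a' 0 → fail=0;  out {1}∪∅={1}

Run:
i=0 'c': node 0→1  → match P0@[0:0]
i=1 'c': node 1→1 (via fail)  → match P0@[1:1]
i=2 'b': node 1→0 (via fail)
i=3 'd': node 0→0
i=4 'e': node 0→2
i=5 'd': node 2→3
i=6 'b': node 3→4
i=7 'a': node 4→5  → match P1@[4:7]
i=8 'b': node 5→0 (via fail)
i=9 'e': node 0→2
i=10 'd': node 2→3
i=11 'b': node 3→4
i=12 'a': node 4→5  → match P1@[9:12]
i=13 'd': node 5→0 (via fail)
i=14 'a': node 0→0
i=15 'd': node 0→0
i=16 'a': node 0→0
i=17 'e': node 0→2
i=18 'd': node 2→3
i=19 'b': node 3→4
i=20 'a': node 4→5  → match P1@[17:20]
i=21 'e': node 5→2 (via fail)
i=22 'd': node 2→3
i=23 'b': node 3→4
i=24 'a': node 4→5  → match P1@[21:24]
i=25 'a': node 5→0 (via fail)
i=26 'e': node 0→2
i=27 'd': node 2→3
i=28 'b': node 3→4
i=29 'a': node 4→5  → match P1@[26:29]
i=30 'c': node 5→1 (via fail)  → match P0@[30:30]
i=31 'd': node 1→0 (via fail)
i=32 'e': node 0→2
i=33 'c': node 2→1 (via fail)  → match P0@[33:33]
i=34 'a': node 1→0 (via fail)
i=35 'e': node 0→2
i=36 'd': node 2→3
i=37 'b': node 3→4
i=38 'a': node 4→5  → match P1@[35:38]

All matches (sorted): [[0,0],[1,0],[7,1],[12,1],[20,1],[24,1],[29,1],[30,0],[33,0],[38,1]]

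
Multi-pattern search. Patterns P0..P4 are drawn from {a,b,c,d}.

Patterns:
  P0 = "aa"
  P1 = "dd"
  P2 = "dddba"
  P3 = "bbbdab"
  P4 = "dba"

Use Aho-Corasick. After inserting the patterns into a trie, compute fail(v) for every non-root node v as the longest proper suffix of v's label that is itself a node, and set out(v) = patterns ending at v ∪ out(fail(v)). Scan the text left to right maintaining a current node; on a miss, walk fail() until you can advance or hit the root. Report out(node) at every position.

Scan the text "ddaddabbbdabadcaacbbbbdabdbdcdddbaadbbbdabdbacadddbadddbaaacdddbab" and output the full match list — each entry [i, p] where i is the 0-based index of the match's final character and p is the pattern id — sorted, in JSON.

Construct AC machine:
Trie (insert patterns):
  0='ε' goto a→1 b→8 d→3
  1='a' goto a→2
  2='aa' goto ·  [P0 ends]
  3='d' goto b→14 d→4
  4='dd' goto d→5  [P1 ends]
  5='ddd' goto b→6
  6='dddb' goto a→7
  7='dddba' goto ·  [P2 ends]
  8='b' goto b→9
  9='bb' goto b→10
  10='bbb' goto d→11
  11='bbbd' goto a→12
  12='bbbda' goto b→13
  13='bbbdab' goto ·  [P3 ends]
  14='db' goto a→15
  15='dba' goto ·  [P4 ends]

BFS fail/out derivation:
  fail(1) 'a': from fail(0)=0 chase 'a': 0 ⇒ 0;  out=∅∪out(0)=∅
  fail(3) 'd': from fail(0)=0 chase 'd': 0 ⇒ 0;  out=∅∪out(0)=∅
  fail(8) 'b': from fail(0)=0 chase 'b': 0 ⇒ 0;  out=∅∪out(0)=∅
  fail(2) 'aa': from fail(1)=0 chase 'a': 0 ⇒ 1;  out={0}∪out(1)={0}
  fail(4) 'dd': from fail(3)=0 chase 'd': 0 ⇒ 3;  out={1}∪out(3)={1}
  fail(9) 'bb': from fail(8)=0 chase 'b': 0 ⇒ 8;  out=∅∪out(8)=∅
  fail(14) 'db': from fail(3)=0 chase 'b': 0 ⇒ 8;  out=∅∪out(8)=∅
  fail(5) 'ddd': from fail(4)=3 chase 'd': 3 ⇒ 4;  out=∅∪out(4)={1}
  fail(10) 'bbb': from fail(9)=8 chase 'b': 8 ⇒ 9;  out=∅∪out(9)=∅
  fail(15) 'dba': from fail(14)=8 chase 'a': 8→0 ⇒ 1;  out={4}∪out(1)={4}
  fail(6) 'dddb': from fail(5)=4 chase 'b': 4→3 ⇒ 14;  out=∅∪out(14)=∅
  fail(11) 'bbbd': from fail(10)=9 chase 'd': 9→8→0 ⇒ 3;  out=∅∪out(3)=∅
  fail(7) 'dddba': from fail(6)=14 chase 'a': 14 ⇒ 15;  out={2}∪out(15)={2,4}
  fail(12) 'bbbda': from fail(11)=3 chase 'a': 3→0 ⇒ 1;  out=∅∪out(1)=∅
  fail(13) 'bbbdab': from fail(12)=1 chase 'b': 1→0 ⇒ 8;  out={3}∪out(8)={3}

Run:
i=0 'd': node 0→3
i=1 'd': node 3→4  ** P1@[0:1]
i=2 'a': node 4→1 ·f
i=3 'd': node 1→3 ·f
i=4 'd': node 3→4  ** P1@[3:4]
i=5 'a': node 4→1 ·f
i=6 'b': node 1→8 ·f
i=7 'b': node 8→9
i=8 'b': node 9→10
i=9 'd': node 10→11
i=10 'a': node 11→12
i=11 'b': node 12→13  ** P3@[6:11]
i=12 'a': node 13→1 ·f
i=13 'd': node 1→3 ·f
i=14 'c': node 3→0 ·f
i=15 'a': node 0→1
i=16 'a': node 1→2  ** P0@[15:16]
i=17 'c': node 2→0 ·f
i=18 'b': node 0→8
i=19 'b': node 8→9
i=20 'b': node 9→10
i=21 'b': node 10→10 ·f
i=22 'd': node 10→11
i=23 'a': node 11→12
i=24 'b': node 12→13  ** P3@[19:24]
i=25 'd': node 13→3 ·f
i=26 'b': node 3→14
i=27 'd': node 14→3 ·f
i=28 'c': node 3→0 ·f
i=29 'd': node 0→3
i=30 'd': node 3→4  ** P1@[29:30]
i=31 'd': node 4→5  ** P1@[30:31]
i=32 'b': node 5→6
i=33 'a': node 6→7  ** P2@[29:33],P4@[31:33]
i=34 'a': node 7→2 ·f  ** P0@[33:34]
i=35 'd': node 2→3 ·f
i=36 'b': node 3→14
i=37 'b': node 14→9 ·f
i=38 'b': node 9→10
i=39 'd': node 10→11
i=40 'a': node 11→12
i=41 'b': node 12→13  ** P3@[36:41]
i=42 'd': node 13→3 ·f
i=43 'b': node 3→14
i=44 'a': node 14→15  ** P4@[42:44]
i=45 'c': node 15→0 ·f
i=46 'a': node 0→1
i=47 'd': node 1→3 ·f
i=48 'd': node 3→4  ** P1@[47:48]
i=49 'd': node 4→5  ** P1@[48:49]
i=50 'b': node 5→6
i=51 'a': node 6→7  ** P2@[47:51],P4@[49:51]
i=52 'd': node 7→3 ·f
i=53 'd': node 3→4  ** P1@[52:53]
i=54 'd': node 4→5  ** P1@[53:54]
i=55 'b': node 5→6
i=56 'a': node 6→7  ** P2@[52:56],P4@[54:56]
i=57 'a': node 7→2 ·f  ** P0@[56:57]
i=58 'a': node 2→2 ·f  ** P0@[57:58]
i=59 'c': node 2→0 ·f
i=60 'd': node 0→3
i=61 'd': node 3→4  ** P1@[60:61]
i=62 'd': node 4→5  ** P1@[61:62]
i=63 'b': node 5→6
i=64 'a': node 6→7  ** P2@[60:64],P4@[62:64]
i=65 'b': node 7→8 ·f

Matches: [[1,1],[4,1],[11,3],[16,0],[24,3],[30,1],[31,1],[33,2],[33,4],[34,0],[41,3],[44,4],[48,1],[49,1],[51,2],[51,4],[53,1],[54,1],[56,2],[56,4],[57,0],[58,0],[61,1],[62,1],[64,2],[64,4]]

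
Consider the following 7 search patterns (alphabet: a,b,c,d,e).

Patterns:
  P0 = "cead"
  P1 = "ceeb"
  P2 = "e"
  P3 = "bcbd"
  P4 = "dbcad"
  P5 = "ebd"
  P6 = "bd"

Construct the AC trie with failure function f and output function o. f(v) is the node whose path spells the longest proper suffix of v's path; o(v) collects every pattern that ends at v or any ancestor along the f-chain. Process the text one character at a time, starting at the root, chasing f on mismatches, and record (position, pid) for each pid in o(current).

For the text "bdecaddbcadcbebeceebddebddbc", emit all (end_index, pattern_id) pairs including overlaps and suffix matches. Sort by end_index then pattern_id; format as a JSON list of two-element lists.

Build:
Trie (insert patterns):
  0='ε' goto b→8 c→1 d→12 e→7
  1='c' goto e→2
  2='ce' goto a→3 e→5
  3='cea' goto d→4
  4='cead' goto ·  [P0 ends]
  5='cee' goto b→6
  6='ceeb' goto ·  [P1 ends]
  7='e' goto b→17  [P2 ends]
  8='b' goto c→9 d→19
  9='bc' goto b→10
  10='bcb' goto d→11
  11='bcbd' goto ·  [P3 ends]
  12='d' goto b→13
  13='db' goto c→14
  14='dbc' goto a→15
  15='dbca' goto d→16
  16='dbcad' goto ·  [P4 ends]
  17='eb' goto d→18
  18='ebd' goto ·  [P5 ends]
  19='bd' goto ·  [P6 ends]

BFS fail/out derivation:
  n1('c'): parent n0 fail=0; on 'c' 0 → fail=0;  out ∅∪∅=∅
  n7('e'): parent n0 fail=0; on 'e' 0 → fail=0;  out {2}∪∅={2}
  n8('b'): parent n0 fail=0; on 'b' 0 → fail=0;  out ∅∪∅=∅
  n12('d'): parent n0 fail=0; on 'd' 0 → fail=0;  out ∅∪∅=∅
  n2('ce'): parent n1 fail=0; on 'e' 0 → fail=7;  out ∅∪{2}={2}
  n9('bc'): parent n8 fail=0; on 'c' 0 → fail=1;  out ∅∪∅=∅
  n13('db'): parent n12 fail=0; on 'b' 0 → fail=8;  out ∅∪∅=∅
  n17('eb'): parent n7 fail=0; on 'b' 0 → fail=8;  out ∅∪∅=∅
  n19('bd'): parent n8 fail=0; on 'd' 0 → fail=12;  out {6}∪∅={6}
  n3('cea'): parent n2 fail=7; on 'a' 7→0 → fail=0;  out ∅∪∅=∅
  n5('cee'): parent n2 fail=7; on 'e' 7→0 → fail=7;  out ∅∪{2}={2}
  n10('bcb'): parent n9 fail=1; on 'b' 1→0 → fail=8;  out ∅∪∅=∅
  n14('dbc'): parent n13 fail=8; on 'c' 8 → fail=9;  out ∅∪∅=∅
  n18('ebd'): parent n17 fail=8; on 'd' 8 → fail=19;  out {5}∪{6}={5,6}
  n4('cead'): parent n3 fail=0; on 'd' 0 → fail=12;  out {0}∪∅={0}
  n6('ceeb'): parent n5 fail=7; on 'b' 7 → fail=17;  out {1}∪∅={1}
  n11('bcbd'): parent n10 fail=8; on 'd' 8 → fail=19;  out {3}∪{6}={3,6}
  n15('dbca'): parent n14 fail=9; on 'a' 9→1→0 → fail=0;  out ∅∪∅=∅
  n16('dbcad'): parent n15 fail=0; on 'd' 0 → fail=12;  out {4}∪∅={4}

Scan:
i=0 'b': node 0→8
i=1 'd': node 8→19  → match P6@[0:1]
i=2 'e': node 19→7 ·f  → match P2@[2:2]
i=3 'c': node 7→1 ·f
i=4 'a': node 1→0 ·f
i=5 'd': node 0→12
i=6 'd': node 12→12 ·f
i=7 'b': node 12→13
i=8 'c': node 13→14
i=9 'a': node 14→15
i=10 'd': node 15→16  → match P4@[6:10]
i=11 'c': node 16→1 ·f
i=12 'b': node 1→8 ·f
i=13 'e': node 8→7 ·f  → match P2@[13:13]
i=14 'b': node 7→17
i=15 'e': node 17→7 ·f  → match P2@[15:15]
i=16 'c': node 7→1 ·f
i=17 'e': node 1→2  → match P2@[17:17]
i=18 'e': node 2→5  → match P2@[18:18]
i=19 'b': node 5→6  → match P1@[16:19]
i=20 'd': node 6→18 ·f  → match P5@[18:20],P6@[19:20]
i=21 'd': node 18→12 ·f
i=22 'e': node 12→7 ·f  → match P2@[22:22]
i=23 'b': node 7→17
i=24 'd': node 17→18  → match P5@[22:24],P6@[23:24]
i=25 'd': node 18→12 ·f
i=26 'b': node 12→13
i=27 'c': node 13→14

All matches (sorted): [[1,6],[2,2],[10,4],[13,2],[15,2],[17,2],[18,2],[19,1],[20,5],[20,6],[22,2],[24,5],[24,6]]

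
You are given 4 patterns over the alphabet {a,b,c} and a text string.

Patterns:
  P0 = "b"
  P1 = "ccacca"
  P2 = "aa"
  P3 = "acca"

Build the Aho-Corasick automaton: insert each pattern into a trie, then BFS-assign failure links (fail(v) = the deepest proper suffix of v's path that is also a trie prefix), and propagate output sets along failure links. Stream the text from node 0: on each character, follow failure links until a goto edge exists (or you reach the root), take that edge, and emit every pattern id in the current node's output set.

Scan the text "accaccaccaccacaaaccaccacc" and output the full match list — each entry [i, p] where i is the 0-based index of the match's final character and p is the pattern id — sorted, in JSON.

Build:
Trie nodes:
  0='ε' goto a→8 b→1 c→2
  1='b' goto ·  ←P0
  2='c' goto c→3
  3='cc' goto a→4
  4='cca' goto c→5
  5='ccac' goto c→6
  6='ccacc' goto a→7
  7='ccacca' goto ·  ←P1
  8='a' goto a→9 c→10
  9='aa' goto ·  ←P2
  10='ac' goto c→11
  11='acc' goto a→12
  12='acca' goto ·  ←P3

Failure links (BFS by depth):
  fail(1) 'b': from fail(0)=0 chase 'b': 0 ⇒ 0;  out={0}∪out(0)={0}
  fail(2) 'c': from fail(0)=0 chase 'c': 0 ⇒ 0;  out=∅∪out(0)=∅
  fail(8) 'a': from fail(0)=0 chase 'a': 0 ⇒ 0;  out=∅∪out(0)=∅
  fail(3) 'cc': from fail(2)=0 chase 'c': 0 ⇒ 2;  out=∅∪out(2)=∅
  fail(9) 'aa': from fail(8)=0 chase 'a': 0 ⇒ 8;  out={2}∪out(8)={2}
  fail(10) 'ac': from fail(8)=0 chase 'c': 0 ⇒ 2;  out=∅∪out(2)=∅
  fail(4) 'cca': from fail(3)=2 chase 'a': 2→0 ⇒ 8;  out=∅∪out(8)=∅
  fail(11) 'acc': from fail(10)=2 chase 'c': 2 ⇒ 3;  out=∅∪out(3)=∅
  fail(5) 'ccac': from fail(4)=8 chase 'c': 8 ⇒ 10;  out=∅∪out(10)=∅
  fail(12) 'acca': from fail(11)=3 chase 'a': 3 ⇒ 4;  out={3}∪out(4)={3}
  fail(6) 'ccacc': from fail(5)=10 chase 'c': 10 ⇒ 11;  out=∅∪out(11)=∅
  fail(7) 'ccacca': from fail(6)=11 chase 'a': 11 ⇒ 12;  out={1}∪out(12)={1,3}

Run:
[0] read 'a'  n0⇒n8
[1] read 'c'  n8⇒n10
[2] read 'c'  n10⇒n11
[3] read 'a'  n11⇒n12  emit P3@[0:3]
[4] read 'c'  n12⇒n5 (via fail)
[5] read 'c'  n5⇒n6
[6] read 'a'  n6⇒n7  emit P1@[1:6],P3@[3:6]
[7] read 'c'  n7⇒n5 (via fail)
[8] read 'c'  n5⇒n6
[9] read 'a'  n6⇒n7  emit P1@[4:9],P3@[6:9]
[10] read 'c'  n7⇒n5 (via fail)
[11] read 'c'  n5⇒n6
[12] read 'a'  n6⇒n7  emit P1@[7:12],P3@[9:12]
[13] read 'c'  n7⇒n5 (via fail)
[14] read 'a'  n5⇒n8 (via fail)
[15] read 'a'  n8⇒n9  emit P2@[14:15]
[16] read 'a'  n9⇒n9 (via fail)  emit P2@[15:16]
[17] read 'c'  n9⇒n10 (via fail)
[18] read 'c'  n10⇒n11
[19] read 'a'  n11⇒n12  emit P3@[16:19]
[20] read 'c'  n12⇒n5 (via fail)
[21] read 'c'  n5⇒n6
[22] read 'a'  n6⇒n7  emit P1@[17:22],P3@[19:22]
[23] read 'c'  n7⇒n5 (via fail)
[24] read 'c'  n5⇒n6

Matches: [[3,3],[6,1],[6,3],[9,1],[9,3],[12,1],[12,3],[15,2],[16,2],[19,3],[22,1],[22,3]]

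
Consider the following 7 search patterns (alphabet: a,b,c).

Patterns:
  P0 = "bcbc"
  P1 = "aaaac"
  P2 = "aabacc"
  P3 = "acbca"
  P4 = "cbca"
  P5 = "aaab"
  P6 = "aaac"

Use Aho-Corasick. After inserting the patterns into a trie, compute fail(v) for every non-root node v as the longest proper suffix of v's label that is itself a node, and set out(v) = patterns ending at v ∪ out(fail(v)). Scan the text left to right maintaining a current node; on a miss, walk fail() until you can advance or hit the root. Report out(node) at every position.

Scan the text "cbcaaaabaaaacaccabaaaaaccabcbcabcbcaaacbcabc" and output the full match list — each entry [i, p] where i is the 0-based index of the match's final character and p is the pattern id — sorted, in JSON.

Build:
Trie nodes:
  0='ε' goto a→5 b→1 c→18
  1='b' goto c→2
  2='bc' goto b→3
  3='bcb' goto c→4
  4='bcbc' goto ·  [P0 ends]
  5='a' goto a→6 c→14
  6='aa' goto a→7 b→10
  7='aaa' goto a→8 b→22 c→23
  8='aaaa' goto c→9
  9='aaaac' goto ·  [P1 ends]
  10='aab' goto a→11
  11='aaba' goto c→12
  12='aabac' goto c→13
  13='aabacc' goto ·  [P2 ends]
  14='ac' goto b→15
  15='acb' goto c→16
  16='acbc' goto a→17
  17='acbca' goto ·  [P3 ends]
  18='c' goto b→19
  19='cb' goto c→20
  20='cbc' goto a→21
  21='cbca' goto ·  [P4 ends]
  22='aaab' goto ·  [P5 ends]
  23='aaac' goto ·  [P6 ends]

BFS fail/out derivation:
  fail(1) 'b': from fail(0)=0 chase 'b': 0 ⇒ 0;  out=∅∪out(0)=∅
  fail(5) 'a': from fail(0)=0 chase 'a': 0 ⇒ 0;  out=∅∪out(0)=∅
  fail(18) 'c': from fail(0)=0 chase 'c': 0 ⇒ 0;  out=∅∪out(0)=∅
  fail(2) 'bc': from fail(1)=0 chase 'c': 0 ⇒ 18;  out=∅∪out(18)=∅
  fail(6) 'aa': from fail(5)=0 chase 'a': 0 ⇒ 5;  out=∅∪out(5)=∅
  fail(14) 'ac': from fail(5)=0 chase 'c': 0 ⇒ 18;  out=∅∪out(18)=∅
  fail(19) 'cb': from fail(18)=0 chase 'b': 0 ⇒ 1;  out=∅∪out(1)=∅
  fail(3) 'bcb': from fail(2)=18 chase 'b': 18 ⇒ 19;  out=∅∪out(19)=∅
  fail(7) 'aaa': from fail(6)=5 chase 'a': 5 ⇒ 6;  out=∅∪out(6)=∅
  fail(10) 'aab': from fail(6)=5 chase 'b': 5→0 ⇒ 1;  out=∅∪out(1)=∅
  fail(15) 'acb': from fail(14)=18 chase 'b': 18 ⇒ 19;  out=∅∪out(19)=∅
  fail(20) 'cbc': from fail(19)=1 chase 'c': 1 ⇒ 2;  out=∅∪out(2)=∅
  fail(4) 'bcbc': from fail(3)=19 chase 'c': 19 ⇒ 20;  out={0}∪out(20)={0}
  fail(8) 'aaaa': from fail(7)=6 chase 'a': 6 ⇒ 7;  out=∅∪out(7)=∅
  fail(11) 'aaba': from fail(10)=1 chase 'a': 1→0 ⇒ 5;  out=∅∪out(5)=∅
  fail(16) 'acbc': from fail(15)=19 chase 'c': 19 ⇒ 20;  out=∅∪out(20)=∅
  fail(21) 'cbca': from fail(20)=2 chase 'a': 2→18→0 ⇒ 5;  out={4}∪out(5)={4}
  fail(22) 'aaab': from fail(7)=6 chase 'b': 6 ⇒ 10;  out={5}∪out(10)={5}
  fail(23) 'aaac': from fail(7)=6 chase 'c': 6→5 ⇒ 14;  out={6}∪out(14)={6}
  fail(9) 'aaaac': from fail(8)=7 chase 'c': 7 ⇒ 23;  out={1}∪out(23)={1,6}
  fail(12) 'aabac': from fail(11)=5 chase 'c': 5 ⇒ 14;  out=∅∪out(14)=∅
  fail(17) 'acbca': from fail(16)=20 chase 'a': 20 ⇒ 21;  out={3}∪out(21)={3,4}
  fail(13) 'aabacc': from fail(12)=14 chase 'c': 14→18→0 ⇒ 18;  out={2}∪out(18)={2}

Run:
pos 0 'c': at 18
pos 1 'b': at 19
pos 2 'c': at 20
pos 3 'a': at 21  ** P4@[0:3]
pos 4 'a': at 6 ·f
pos 5 'a': at 7
pos 6 'a': at 8
pos 7 'b': at 22 ·f  ** P5@[4:7]
pos 8 'a': at 11 ·f
pos 9 'a': at 6 ·f
pos 10 'a': at 7
pos 11 'a': at 8
pos 12 'c': at 9  ** P1@[8:12],P6@[9:12]
pos 13 'a': at 5 ·f
pos 14 'c': at 14
pos 15 'c': at 18 ·f
pos 16 'a': at 5 ·f
pos 17 'b': at 1 ·f
pos 18 'a': at 5 ·f
pos 19 'a': at 6
pos 20 'a': at 7
pos 21 'a': at 8
pos 22 'a': at 8 ·f
pos 23 'c': at 9  ** P1@[19:23],P6@[20:23]
pos 24 'c': at 18 ·f
pos 25 'a': at 5 ·f
pos 26 'b': at 1 ·f
pos 27 'c': at 2
pos 28 'b': at 3
pos 29 'c': at 4  ** P0@[26:29]
pos 30 'a': at 21 ·f  ** P4@[27:30]
pos 31 'b': at 1 ·f
pos 32 'c': at 2
pos 33 'b': at 3
pos 34 'c': at 4  ** P0@[31:34]
pos 35 'a': at 21 ·f  ** P4@[32:35]
pos 36 'a': at 6 ·f
pos 37 'a': at 7
pos 38 'c': at 23  ** P6@[35:38]
pos 39 'b': at 15 ·f
pos 40 'c': at 16
pos 41 'a': at 17  ** P3@[37:41],P4@[38:41]
pos 42 'b': at 1 ·f
pos 43 'c': at 2

Matches: [[3,4],[7,5],[12,1],[12,6],[23,1],[23,6],[29,0],[30,4],[34,0],[35,4],[38,6],[41,3],[41,4]]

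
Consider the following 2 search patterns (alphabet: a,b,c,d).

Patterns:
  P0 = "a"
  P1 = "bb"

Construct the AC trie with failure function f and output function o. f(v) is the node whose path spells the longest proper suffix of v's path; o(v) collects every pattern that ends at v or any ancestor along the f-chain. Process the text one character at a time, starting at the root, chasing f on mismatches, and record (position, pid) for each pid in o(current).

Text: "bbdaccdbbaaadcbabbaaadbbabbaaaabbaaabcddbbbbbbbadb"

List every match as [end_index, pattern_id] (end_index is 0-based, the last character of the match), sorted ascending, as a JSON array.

Build:
Trie (insert patterns):
  0='ε' goto a→1 b→2
  1='a' goto ·  ←P0
  2='b' goto b→3
  3='bb' goto ·  ←P1

Failure links (BFS by depth):
  n1('a'): parent n0 fail=0; on 'a' 0 → fail=0;  out {0}∪∅={0}
  n2('b'): parent n0 fail=0; on 'b' 0 → fail=0;  out ∅∪∅=∅
  n3('bb'): parent n2 fail=0; on 'b' 0 → fail=2;  out {1}∪∅={1}

Scan:
[0] read 'b'  n0⇒n2
[1] read 'b'  n2⇒n3  emit P1@[0:1]
[2] read 'd'  n3⇒n0 (fail-walked)
[3] read 'a'  n0⇒n1  emit P0@[3:3]
[4] read 'c'  n1⇒n0 (fail-walked)
[5] read 'c'  n0⇒n0
[6] read 'd'  n0⇒n0
[7] read 'b'  n0⇒n2
[8] read 'b'  n2⇒n3  emit P1@[7:8]
[9] read 'a'  n3⇒n1 (fail-walked)  emit P0@[9:9]
[10] read 'a'  n1⇒n1 (fail-walked)  emit P0@[10:10]
[11] read 'a'  n1⇒n1 (fail-walked)  emit P0@[11:11]
[12] read 'd'  n1⇒n0 (fail-walked)
[13] read 'c'  n0⇒n0
[14] read 'b'  n0⇒n2
[15] read 'a'  n2⇒n1 (fail-walked)  emit P0@[15:15]
[16] read 'b'  n1⇒n2 (fail-walked)
[17] read 'b'  n2⇒n3  emit P1@[16:17]
[18] read 'a'  n3⇒n1 (fail-walked)  emit P0@[18:18]
[19] read 'a'  n1⇒n1 (fail-walked)  emit P0@[19:19]
[20] read 'a'  n1⇒n1 (fail-walked)  emit P0@[20:20]
[21] read 'd'  n1⇒n0 (fail-walked)
[22] read 'b'  n0⇒n2
[23] read 'b'  n2⇒n3  emit P1@[22:23]
[24] read 'a'  n3⇒n1 (fail-walked)  emit P0@[24:24]
[25] read 'b'  n1⇒n2 (fail-walked)
[26] read 'b'  n2⇒n3  emit P1@[25:26]
[27] read 'a'  n3⇒n1 (fail-walked)  emit P0@[27:27]
[28] read 'a'  n1⇒n1 (fail-walked)  emit P0@[28:28]
[29] read 'a'  n1⇒n1 (fail-walked)  emit P0@[29:29]
[30] read 'a'  n1⇒n1 (fail-walked)  emit P0@[30:30]
[31] read 'b'  n1⇒n2 (fail-walked)
[32] read 'b'  n2⇒n3  emit P1@[31:32]
[33] read 'a'  n3⇒n1 (fail-walked)  emit P0@[33:33]
[34] read 'a'  n1⇒n1 (fail-walked)  emit P0@[34:34]
[35] read 'a'  n1⇒n1 (fail-walked)  emit P0@[35:35]
[36] read 'b'  n1⇒n2 (fail-walked)
[37] read 'c'  n2⇒n0 (fail-walked)
[38] read 'd'  n0⇒n0
[39] read 'd'  n0⇒n0
[40] read 'b'  n0⇒n2
[41] read 'b'  n2⇒n3  emit P1@[40:41]
[42] read 'b'  n3⇒n3 (fail-walked)  emit P1@[41:42]
[43] read 'b'  n3⇒n3 (fail-walked)  emit P1@[42:43]
[44] read 'b'  n3⇒n3 (fail-walked)  emit P1@[43:44]
[45] read 'b'  n3⇒n3 (fail-walked)  emit P1@[44:45]
[46] read 'b'  n3⇒n3 (fail-walked)  emit P1@[45:46]
[47] read 'a'  n3⇒n1 (fail-walked)  emit P0@[47:47]
[48] read 'd'  n1⇒n0 (fail-walked)
[49] read 'b'  n0⇒n2

Result: [[1,1],[3,0],[8,1],[9,0],[10,0],[11,0],[15,0],[17,1],[18,0],[19,0],[20,0],[23,1],[24,0],[26,1],[27,0],[28,0],[29,0],[30,0],[32,1],[33,0],[34,0],[35,0],[41,1],[42,1],[43,1],[44,1],[45,1],[46,1],[47,0]]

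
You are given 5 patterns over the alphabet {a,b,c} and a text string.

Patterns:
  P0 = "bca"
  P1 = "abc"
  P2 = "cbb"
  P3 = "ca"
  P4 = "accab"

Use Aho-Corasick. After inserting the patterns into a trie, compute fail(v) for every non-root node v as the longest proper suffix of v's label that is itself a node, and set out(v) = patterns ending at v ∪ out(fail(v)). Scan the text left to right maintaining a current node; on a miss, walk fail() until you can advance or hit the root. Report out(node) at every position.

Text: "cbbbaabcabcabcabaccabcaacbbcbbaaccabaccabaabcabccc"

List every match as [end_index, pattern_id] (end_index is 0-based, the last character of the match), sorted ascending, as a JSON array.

Build:
Trie (insert patterns):
  0='ε' goto a→4 b→1 c→7
  1='b' goto c→2
  2='bc' goto a→3
  3='bca' goto ·  ←P0
  4='a' goto b→5 c→11
  5='ab' goto c→6
  6='abc' goto ·  ←P1
  7='c' goto a→10 b→8
  8='cb' goto b→9
  9='cbb' goto ·  ←P2
  10='ca' goto ·  ←P3
  11='ac' goto c→12
  12='acc' goto a→13
  13='acca' goto b→14
  14='accab' goto ·  ←P4

Failure links (BFS by depth):
  fail(1) 'b': from fail(0)=0 chase 'b': 0 ⇒ 0;  out=∅∪out(0)=∅
  fail(4) 'a': from fail(0)=0 chase 'a': 0 ⇒ 0;  out=∅∪out(0)=∅
  fail(7) 'c': from fail(0)=0 chase 'c': 0 ⇒ 0;  out=∅∪out(0)=∅
  fail(2) 'bc': from fail(1)=0 chase 'c': 0 ⇒ 7;  out=∅∪out(7)=∅
  fail(5) 'ab': from fail(4)=0 chase 'b': 0 ⇒ 1;  out=∅∪out(1)=∅
  fail(8) 'cb': from fail(7)=0 chase 'b': 0 ⇒ 1;  out=∅∪out(1)=∅
  fail(10) 'ca': from fail(7)=0 chase 'a': 0 ⇒ 4;  out={3}∪out(4)={3}
  fail(11) 'ac': from fail(4)=0 chase 'c': 0 ⇒ 7;  out=∅∪out(7)=∅
  fail(3) 'bca': from fail(2)=7 chase 'a': 7 ⇒ 10;  out={0}∪out(10)={0,3}
  fail(6) 'abc': from fail(5)=1 chase 'c': 1 ⇒ 2;  out={1}∪out(2)={1}
  fail(9) 'cbb': from fail(8)=1 chase 'b': 1→0 ⇒ 1;  out={2}∪out(1)={2}
  fail(12) 'acc': from fail(11)=7 chase 'c': 7→0 ⇒ 7;  out=∅∪out(7)=∅
  fail(13) 'acca': from fail(12)=7 chase 'a': 7 ⇒ 10;  out=∅∪out(10)={3}
  fail(14) 'accab': from fail(13)=10 chase 'b': 10→4 ⇒ 5;  out={4}∪out(5)={4}

Scan:
[0] read 'c'  n0⇒n7
[1] read 'b'  n7⇒n8
[2] read 'b'  n8⇒n9  ** P2@[0:2]
[3] read 'b'  n9⇒n1 (via fail)
[4] read 'a'  n1⇒n4 (via fail)
[5] read 'a'  n4⇒n4 (via fail)
[6] read 'b'  n4⇒n5
[7] read 'c'  n5⇒n6  ** P1@[5:7]
[8] read 'a'  n6⇒n3 (via fail)  ** P0@[6:8],P3@[7:8]
[9] read 'b'  n3⇒n5 (via fail)
[10] read 'c'  n5⇒n6  ** P1@[8:10]
[11] read 'a'  n6⇒n3 (via fail)  ** P0@[9:11],P3@[10:11]
[12] read 'b'  n3⇒n5 (via fail)
[13] read 'c'  n5⇒n6  ** P1@[11:13]
[14] read 'a'  n6⇒n3 (via fail)  ** P0@[12:14],P3@[13:14]
[15] read 'b'  n3⇒n5 (via fail)
[16] read 'a'  n5⇒n4 (via fail)
[17] read 'c'  n4⇒n11
[18] read 'c'  n11⇒n12
[19] read 'a'  n12⇒n13  ** P3@[18:19]
[20] read 'b'  n13⇒n14  ** P4@[16:20]
[21] read 'c'  n14⇒n6 (via fail)  ** P1@[19:21]
[22] read 'a'  n6⇒n3 (via fail)  ** P0@[20:22],P3@[21:22]
[23] read 'a'  n3⇒n4 (via fail)
[24] read 'c'  n4⇒n11
[25] read 'b'  n11⇒n8 (via fail)
[26] read 'b'  n8⇒n9  ** P2@[24:26]
[27] read 'c'  n9⇒n2 (via fail)
[28] read 'b'  n2⇒n8 (via fail)
[29] read 'b'  n8⇒n9  ** P2@[27:29]
[30] read 'a'  n9⇒n4 (via fail)
[31] read 'a'  n4⇒n4 (via fail)
[32] read 'c'  n4⇒n11
[33] read 'c'  n11⇒n12
[34] read 'a'  n12⇒n13  ** P3@[33:34]
[35] read 'b'  n13⇒n14  ** P4@[31:35]
[36] read 'a'  n14⇒n4 (via fail)
[37] read 'c'  n4⇒n11
[38] read 'c'  n11⇒n12
[39] read 'a'  n12⇒n13  ** P3@[38:39]
[40] read 'b'  n13⇒n14  ** P4@[36:40]
[41] read 'a'  n14⇒n4 (via fail)
[42] read 'a'  n4⇒n4 (via fail)
[43] read 'b'  n4⇒n5
[44] read 'c'  n5⇒n6  ** P1@[42:44]
[45] read 'a'  n6⇒n3 (via fail)  ** P0@[43:45],P3@[44:45]
[46] read 'b'  n3⇒n5 (via fail)
[47] read 'c'  n5⇒n6  ** P1@[45:47]
[48] read 'c'  n6⇒n7 (via fail)
[49] read 'c'  n7⇒n7 (via fail)

Matches: [[2,2],[7,1],[8,0],[8,3],[10,1],[11,0],[11,3],[13,1],[14,0],[14,3],[19,3],[20,4],[21,1],[22,0],[22,3],[26,2],[29,2],[34,3],[35,4],[39,3],[40,4],[44,1],[45,0],[45,3],[47,1]]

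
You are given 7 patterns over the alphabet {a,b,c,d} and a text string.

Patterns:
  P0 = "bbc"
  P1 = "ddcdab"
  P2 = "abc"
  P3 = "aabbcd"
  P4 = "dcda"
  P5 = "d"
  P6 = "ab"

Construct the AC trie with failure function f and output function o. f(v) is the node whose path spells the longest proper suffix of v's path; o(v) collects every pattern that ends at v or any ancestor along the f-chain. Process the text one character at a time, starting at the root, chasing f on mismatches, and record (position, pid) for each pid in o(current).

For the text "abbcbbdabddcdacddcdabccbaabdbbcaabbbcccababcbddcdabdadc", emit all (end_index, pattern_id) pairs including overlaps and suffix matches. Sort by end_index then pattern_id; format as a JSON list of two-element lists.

Construct AC machine:
Trie (insert patterns):
  n0 'ε': a→10 b→1 d→4
  n1 'b': b→2
  n2 'bb': c→3
  n3 'bbc': ·  [P0 ends]
  n4 'd': c→18 d→5  [P5 ends]
  n5 'dd': c→6
  n6 'ddc': d→7
  n7 'ddcd': a→8
  n8 'ddcda': b→9
  n9 'ddcdab': ·  [P1 ends]
  n10 'a': a→13 b→11
  n11 'ab': c→12  [P6 ends]
  n12 'abc': ·  [P2 ends]
  n13 'aa': b→14
  n14 'aab': b→15
  n15 'aabb': c→16
  n16 'aabbc': d→17
  n17 'aabbcd': ·  [P3 ends]
  n18 'dc': d→19
  n19 'dcd': a→20
  n20 'dcda': ·  [P4 ends]

Failure links (BFS by depth):
  n1('b'): parent n0 fail=0; on 'b' 0 → fail=0;  out ∅∪∅=∅
  n4('d'): parent n0 fail=0; on 'd' 0 → fail=0;  out {5}∪∅={5}
  n10('a'): parent n0 fail=0; on 'a' 0 → fail=0;  out ∅∪∅=∅
  n2('bb'): parent n1 fail=0; on 'b' 0 → fail=1;  out ∅∪∅=∅
  n5('dd'): parent n4 fail=0; on 'd' 0 → fail=4;  out ∅∪{5}={5}
  n11('ab'): parent n10 fail=0; on 'b' 0 → fail=1;  out {6}∪∅={6}
  n13('aa'): parent n10 fail=0; on 'a' 0 → fail=10;  out ∅∪∅=∅
  n18('dc'): parent n4 fail=0; on 'c' 0 → fail=0;  out ∅∪∅=∅
  n3('bbc'): parent n2 fail=1; on 'c' 1→0 → fail=0;  out {0}∪∅={0}
  n6('ddc'): parent n5 fail=4; on 'c' 4 → fail=18;  out ∅∪∅=∅
  n12('abc'): parent n11 fail=1; on 'c' 1→0 → fail=0;  out {2}∪∅={2}
  n14('aab'): parent n13 fail=10; on 'b' 10 → fail=11;  out ∅∪{6}={6}
  n19('dcd'): parent n18 fail=0; on 'd' 0 → fail=4;  out ∅∪{5}={5}
  n7('ddcd'): parent n6 fail=18; on 'd' 18 → fail=19;  out ∅∪{5}={5}
  n15('aabb'): parent n14 fail=11; on 'b' 11→1 → fail=2;  out ∅∪∅=∅
  n20('dcda'): parent n19 fail=4; on 'a' 4→0 → fail=10;  out {4}∪∅={4}
  n8('ddcda'): parent n7 fail=19; on 'a' 19 → fail=20;  out ∅∪{4}={4}
  n16('aabbc'): parent n15 fail=2; on 'c' 2 → fail=3;  out ∅∪{0}={0}
  n9('ddcdab'): parent n8 fail=20; on 'b' 20→10 → fail=11;  out {1}∪{6}={1,6}
  n17('aabbcd'): parent n16 fail=3; on 'd' 3→0 → fail=4;  out {3}∪{5}={3,5}

Scan:
i=0 'a': node 0→10
i=1 'b': node 10→11  emit P6@[0:1]
i=2 'b': node 11→2 (via fail)
i=3 'c': node 2→3  emit P0@[1:3]
i=4 'b': node 3→1 (via fail)
i=5 'b': node 1→2
i=6 'd': node 2→4 (via fail)  emit P5@[6:6]
i=7 'a': node 4→10 (via fail)
i=8 'b': node 10→11  emit P6@[7:8]
i=9 'd': node 11→4 (via fail)  emit P5@[9:9]
i=10 'd': node 4→5  emit P5@[10:10]
i=11 'c': node 5→6
i=12 'd': node 6→7  emit P5@[12:12]
i=13 'a': node 7→8  emit P4@[10:13]
i=14 'c': node 8→0 (via fail)
i=15 'd': node 0→4  emit P5@[15:15]
i=16 'd': node 4→5  emit P5@[16:16]
i=17 'c': node 5→6
i=18 'd': node 6→7  emit P5@[18:18]
i=19 'a': node 7→8  emit P4@[16:19]
i=20 'b': node 8→9  emit P1@[15:20],P6@[19:20]
i=21 'c': node 9→12 (via fail)  emit P2@[19:21]
i=22 'c': node 12→0 (via fail)
i=23 'b': node 0→1
i=24 'a': node 1→10 (via fail)
i=25 'a': node 10→13
i=26 'b': node 13→14  emit P6@[25:26]
i=27 'd': node 14→4 (via fail)  emit P5@[27:27]
i=28 'b': node 4→1 (via fail)
i=29 'b': node 1→2
i=30 'c': node 2→3  emit P0@[28:30]
i=31 'a': node 3→10 (via fail)
i=32 'a': node 10→13
i=33 'b': node 13→14  emit P6@[32:33]
i=34 'b': node 14→15
i=35 'b': node 15→2 (via fail)
i=36 'c': node 2→3  emit P0@[34:36]
i=37 'c': node 3→0 (via fail)
i=38 'c': node 0→0
i=39 'a': node 0→10
i=40 'b': node 10→11  emit P6@[39:40]
i=41 'a': node 11→10 (via fail)
i=42 'b': node 10→11  emit P6@[41:42]
i=43 'c': node 11→12  emit P2@[41:43]
i=44 'b': node 12→1 (via fail)
i=45 'd': node 1→4 (via fail)  emit P5@[45:45]
i=46 'd': node 4→5  emit P5@[46:46]
i=47 'c': node 5→6
i=48 'd': node 6→7  emit P5@[48:48]
i=49 'a': node 7→8  emit P4@[46:49]
i=50 'b': node 8→9  emit P1@[45:50],P6@[49:50]
i=51 'd': node 9→4 (via fail)  emit P5@[51:51]
i=52 'a': node 4→10 (via fail)
i=53 'd': node 10→4 (via fail)  emit P5@[53:53]
i=54 'c': node 4→18

Matches: [[1,6],[3,0],[6,5],[8,6],[9,5],[10,5],[12,5],[13,4],[15,5],[16,5],[18,5],[19,4],[20,1],[20,6],[21,2],[26,6],[27,5],[30,0],[33,6],[36,0],[40,6],[42,6],[43,2],[45,5],[46,5],[48,5],[49,4],[50,1],[50,6],[51,5],[53,5]]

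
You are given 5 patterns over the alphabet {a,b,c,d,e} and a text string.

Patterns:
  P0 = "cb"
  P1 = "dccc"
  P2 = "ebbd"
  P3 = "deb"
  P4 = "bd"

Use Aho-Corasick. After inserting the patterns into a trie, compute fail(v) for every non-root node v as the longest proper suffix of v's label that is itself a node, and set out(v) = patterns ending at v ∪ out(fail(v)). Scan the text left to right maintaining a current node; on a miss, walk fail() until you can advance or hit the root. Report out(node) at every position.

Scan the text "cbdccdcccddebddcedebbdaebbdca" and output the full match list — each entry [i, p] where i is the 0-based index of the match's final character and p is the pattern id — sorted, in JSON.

Construct AC machine:
Trie nodes:
  n0 'ε': b→13 c→1 d→3 e→7
  n1 'c': b→2
  n2 'cb': ·  [P0 ends]
  n3 'd': c→4 e→11
  n4 'dc': c→5
  n5 'dcc': c→6
  n6 'dccc': ·  [P1 ends]
  n7 'e': b→8
  n8 'eb': b→9
  n9 'ebb': d→10
  n10 'ebbd': ·  [P2 ends]
  n11 'de': b→12
  n12 'deb': ·  [P3 ends]
  n13 'b': d→14
  n14 'bd': ·  [P4 ends]

Failure links (BFS by depth):
  n1('c'): parent n0 fail=0; on 'c' 0 → fail=0;  out ∅∪∅=∅
  n3('d'): parent n0 fail=0; on 'd' 0 → fail=0;  out ∅∪∅=∅
  n7('e'): parent n0 fail=0; on 'e' 0 → fail=0;  out ∅∪∅=∅
  n13('b'): parent n0 fail=0; on 'b' 0 → fail=0;  out ∅∪∅=∅
  n2('cb'): parent n1 fail=0; on 'b' 0 → fail=13;  out {0}∪∅={0}
  n4('dc'): parent n3 fail=0; on 'c' 0 → fail=1;  out ∅∪∅=∅
  n8('eb'): parent n7 fail=0; on 'b' 0 → fail=13;  out ∅∪∅=∅
  n11('de'): parent n3 fail=0; on 'e' 0 → fail=7;  out ∅∪∅=∅
  n14('bd'): parent n13 fail=0; on 'd' 0 → fail=3;  out {4}∪∅={4}
  n5('dcc'): parent n4 fail=1; on 'c' 1→0 → fail=1;  out ∅∪∅=∅
  n9('ebb'): parent n8 fail=13; on 'b' 13→0 → fail=13;  out ∅∪∅=∅
  n12('deb'): parent n11 fail=7; on 'b' 7 → fail=8;  out {3}∪∅={3}
  n6('dccc'): parent n5 fail=1; on 'c' 1→0 → fail=1;  out {1}∪∅={1}
  n10('ebbd'): parent n9 fail=13; on 'd' 13 → fail=14;  out {2}∪{4}={2,4}

Run:
[0] read 'c'  n0⇒n1
[1] read 'b'  n1⇒n2  → match P0@[0:1]
[2] read 'd'  n2⇒n14 (via fail)  → match P4@[1:2]
[3] read 'c'  n14⇒n4 (via fail)
[4] read 'c'  n4⇒n5
[5] read 'd'  n5⇒n3 (via fail)
[6] read 'c'  n3⇒n4
[7] read 'c'  n4⇒n5
[8] read 'c'  n5⇒n6  → match P1@[5:8]
[9] read 'd'  n6⇒n3 (via fail)
[10] read 'd'  n3⇒n3 (via fail)
[11] read 'e'  n3⇒n11
[12] read 'b'  n11⇒n12  → match P3@[10:12]
[13] read 'd'  n12⇒n14 (via fail)  → match P4@[12:13]
[14] read 'd'  n14⇒n3 (via fail)
[15] read 'c'  n3⇒n4
[16] read 'e'  n4⇒n7 (via fail)
[17] read 'd'  n7⇒n3 (via fail)
[18] read 'e'  n3⇒n11
[19] read 'b'  n11⇒n12  → match P3@[17:19]
[20] read 'b'  n12⇒n9 (via fail)
[21] read 'd'  n9⇒n10  → match P2@[18:21],P4@[20:21]
[22] read 'a'  n10⇒n0 (via fail)
[23] read 'e'  n0⇒n7
[24] read 'b'  n7⇒n8
[25] read 'b'  n8⇒n9
[26] read 'd'  n9⇒n10  → match P2@[23:26],P4@[25:26]
[27] read 'c'  n10⇒n4 (via fail)
[28] read 'a'  n4⇒n0 (via fail)

Result: [[1,0],[2,4],[8,1],[12,3],[13,4],[19,3],[21,2],[21,4],[26,2],[26,4]]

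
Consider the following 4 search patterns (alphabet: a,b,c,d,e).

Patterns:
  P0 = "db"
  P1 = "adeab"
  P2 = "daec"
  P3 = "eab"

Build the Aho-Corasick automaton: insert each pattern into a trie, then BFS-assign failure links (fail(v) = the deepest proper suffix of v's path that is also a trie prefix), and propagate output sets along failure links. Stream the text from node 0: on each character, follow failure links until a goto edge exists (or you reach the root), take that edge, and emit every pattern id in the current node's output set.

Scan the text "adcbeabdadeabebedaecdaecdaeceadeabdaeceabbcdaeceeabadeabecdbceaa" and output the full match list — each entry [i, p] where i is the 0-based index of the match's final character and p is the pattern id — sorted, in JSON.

Build automaton:
Trie nodes:
  0='ε' goto a→3 d→1 e→11
  1='d' goto a→8 b→2
  2='db' goto ·  ←P0
  3='a' goto d→4
  4='ad' goto e→5
  5='ade' goto a→6
  6='adea' goto b→7
  7='adeab' goto ·  ←P1
  8='da' goto e→9
  9='dae' goto c→10
  10='daec' goto ·  ←P2
  11='e' goto a→12
  12='ea' goto b→13
  13='eab' goto ·  ←P3

Failure links (BFS by depth):
  n1('d'): parent n0 fail=0; on 'd' 0 → fail=0;  out ∅∪∅=∅
  n3('a'): parent n0 fail=0; on 'a' 0 → fail=0;  out ∅∪∅=∅
  n11('e'): parent n0 fail=0; on 'e' 0 → fail=0;  out ∅∪∅=∅
  n2('db'): parent n1 fail=0; on 'b' 0 → fail=0;  out {0}∪∅={0}
  n4('ad'): parent n3 fail=0; on 'd' 0 → fail=1;  out ∅∪∅=∅
  n8('da'): parent n1 fail=0; on 'a' 0 → fail=3;  out ∅∪∅=∅
  n12('ea'): parent n11 fail=0; on 'a' 0 → fail=3;  out ∅∪∅=∅
  n5('ade'): parent n4 fail=1; on 'e' 1→0 → fail=11;  out ∅∪∅=∅
  n9('dae'): parent n8 fail=3; on 'e' 3→0 → fail=11;  out ∅∪∅=∅
  n13('eab'): parent n12 fail=3; on 'b' 3→0 → fail=0;  out {3}∪∅={3}
  n6('adea'): parent n5 fail=11; on 'a' 11 → fail=12;  out ∅∪∅=∅
  n10('daec'): parent n9 fail=11; on 'c' 11→0 → fail=0;  out {2}∪∅={2}
  n7('adeab'): parent n6 fail=12; on 'b' 12 → fail=13;  out {1}∪{3}={1,3}

Scan:
pos 0 'a': at 3
pos 1 'd': at 4
pos 2 'c': at 0 (fail-walked)
pos 3 'b': at 0
pos 4 'e': at 11
pos 5 'a': at 12
pos 6 'b': at 13  ** P3@[4:6]
pos 7 'd': at 1 (fail-walked)
pos 8 'a': at 8
pos 9 'd': at 4 (fail-walked)
pos 10 'e': at 5
pos 11 'a': at 6
pos 12 'b': at 7  ** P1@[8:12],P3@[10:12]
pos 13 'e': at 11 (fail-walked)
pos 14 'b': at 0 (fail-walked)
pos 15 'e': at 11
pos 16 'd': at 1 (fail-walked)
pos 17 'a': at 8
pos 18 'e': at 9
pos 19 'c': at 10  ** P2@[16:19]
pos 20 'd': at 1 (fail-walked)
pos 21 'a': at 8
pos 22 'e': at 9
pos 23 'c': at 10  ** P2@[20:23]
pos 24 'd': at 1 (fail-walked)
pos 25 'a': at 8
pos 26 'e': at 9
pos 27 'c': at 10  ** P2@[24:27]
pos 28 'e': at 11 (fail-walked)
pos 29 'a': at 12
pos 30 'd': at 4 (fail-walked)
pos 31 'e': at 5
pos 32 'a': at 6
pos 33 'b': at 7  ** P1@[29:33],P3@[31:33]
pos 34 'd': at 1 (fail-walked)
pos 35 'a': at 8
pos 36 'e': at 9
pos 37 'c': at 10  ** P2@[34:37]
pos 38 'e': at 11 (fail-walked)
pos 39 'a': at 12
pos 40 'b': at 13  ** P3@[38:40]
pos 41 'b': at 0 (fail-walked)
pos 42 'c': at 0
pos 43 'd': at 1
pos 44 'a': at 8
pos 45 'e': at 9
pos 46 'c': at 10  ** P2@[43:46]
pos 47 'e': at 11 (fail-walked)
pos 48 'e': at 11 (fail-walked)
pos 49 'a': at 12
pos 50 'b': at 13  ** P3@[48:50]
pos 51 'a': at 3 (fail-walked)
pos 52 'd': at 4
pos 53 'e': at 5
pos 54 'a': at 6
pos 55 'b': at 7  ** P1@[51:55],P3@[53:55]
pos 56 'e': at 11 (fail-walked)
pos 57 'c': at 0 (fail-walked)
pos 58 'd': at 1
pos 59 'b': at 2  ** P0@[58:59]
pos 60 'c': at 0 (fail-walked)
pos 61 'e': at 11
pos 62 'a': at 12
pos 63 'a': at 3 (fail-walked)

Result: [[6,3],[12,1],[12,3],[19,2],[23,2],[27,2],[33,1],[33,3],[37,2],[40,3],[46,2],[50,3],[55,1],[55,3],[59,0]]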